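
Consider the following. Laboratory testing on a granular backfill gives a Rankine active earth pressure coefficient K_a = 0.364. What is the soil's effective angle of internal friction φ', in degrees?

27.8°

K_a = tan²(45° − φ/2) ⇒ 45° − φ/2 = arctan(√0.364) = 31.10°.
φ = 2(45° − 31.10°) = 27.79°.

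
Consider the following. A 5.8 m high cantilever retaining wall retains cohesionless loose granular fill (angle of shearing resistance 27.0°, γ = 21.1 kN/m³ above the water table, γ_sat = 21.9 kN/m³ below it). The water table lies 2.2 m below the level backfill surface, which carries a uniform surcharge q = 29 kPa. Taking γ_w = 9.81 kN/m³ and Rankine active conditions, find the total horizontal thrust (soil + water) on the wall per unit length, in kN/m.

K_a = tan²(45° − φ/2) = 0.3755.
γ' = 21.9 − 9.81 = 12.09 kN/m³. h₂ = H − d_w = 3.6 m.
σ'_h: at surface K_a·q = 10.89; at WT K_a(q+γd_w) = 28.32; at base K_a(q+γd_w+γ'h₂) = 44.67 kPa.
P₁ = ½(10.89+28.32)×2.2 = 43.13; P₂ = ½(28.32+44.67)×3.6 = 131.4; P_w = ½γ_w h₂² = 63.57.
Total = 43.13+131.4+63.57 = 238.1 kN/m.

238 kN/m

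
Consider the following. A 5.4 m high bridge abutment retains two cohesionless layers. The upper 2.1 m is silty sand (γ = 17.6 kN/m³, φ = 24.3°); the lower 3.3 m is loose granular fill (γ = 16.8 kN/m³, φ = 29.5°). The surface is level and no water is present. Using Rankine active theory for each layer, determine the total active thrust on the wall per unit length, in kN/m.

K_a1 = tan²(45°−24.3°/2) = 0.4169; K_a2 = tan²(45°−29.5°/2) = 0.3401.
Layer 1: σ at base = K_a1 γ₁ h₁ = 15.41 kPa; P₁ = ½×15.41×2.1 = 16.18.
Layer 2: σ_v at top = γ₁h₁ = 36.96; σ_h top = K_a2×36.96 = 12.57; σ_h base = K_a2×(36.96+16.8×3.3) = 31.43.
P₂ = ½(12.57+31.43)×3.3 = 72.59. Total P_a = 16.18+72.59 = 88.77 kN/m.

88.8 kN/m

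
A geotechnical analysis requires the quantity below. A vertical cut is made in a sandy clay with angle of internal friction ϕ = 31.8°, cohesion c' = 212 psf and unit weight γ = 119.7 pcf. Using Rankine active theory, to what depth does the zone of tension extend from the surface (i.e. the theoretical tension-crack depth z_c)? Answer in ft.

6.36 ft

K_a = tan²(45° − 31.8°/2) = 0.3098; √K_a = 0.5566.
The active pressure is zero where K_a γ z = 2c√K_a, so z_c = 2c/(γ√K_a) = 2×212/(119.7×0.5566) = 6.364 ft.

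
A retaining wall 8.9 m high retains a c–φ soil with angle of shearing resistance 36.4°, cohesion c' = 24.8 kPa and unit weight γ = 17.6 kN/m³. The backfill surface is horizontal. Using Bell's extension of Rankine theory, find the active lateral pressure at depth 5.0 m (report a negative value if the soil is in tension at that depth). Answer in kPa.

K_a = (1 − sin φ)/(1 + sin φ) = 0.2552.
σ_a = K_a γ z − 2c√K_a = 0.2552×17.6×5.0 − 2×24.8×0.5051 = -2.600 kPa.

-2.60 kPa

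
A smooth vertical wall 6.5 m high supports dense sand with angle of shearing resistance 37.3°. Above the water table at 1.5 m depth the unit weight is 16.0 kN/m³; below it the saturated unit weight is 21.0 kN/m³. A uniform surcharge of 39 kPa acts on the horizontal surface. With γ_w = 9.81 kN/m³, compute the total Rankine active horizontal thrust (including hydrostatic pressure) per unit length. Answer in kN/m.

K_a = tan²(45° − φ/2) = 0.2453.
γ' = 21.0 − 9.81 = 11.19 kN/m³. h₂ = H − d_w = 5.0 m.
σ'_h: at surface K_a·q = 9.568; at WT K_a(q+γd_w) = 15.46; at base K_a(q+γd_w+γ'h₂) = 29.18 kPa.
P₁ = ½(9.568+15.46)×1.5 = 18.77; P₂ = ½(15.46+29.18)×5.0 = 111.6; P_w = ½γ_w h₂² = 122.6.
Total = 18.77+111.6+122.6 = 253.0 kN/m.

253 kN/m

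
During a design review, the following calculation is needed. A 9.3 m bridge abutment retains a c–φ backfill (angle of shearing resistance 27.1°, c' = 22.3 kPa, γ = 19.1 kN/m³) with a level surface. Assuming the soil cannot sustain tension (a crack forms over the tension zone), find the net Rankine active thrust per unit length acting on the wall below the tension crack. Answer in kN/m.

K_a = 0.3741; √K_a = 0.6116.
Tension-crack depth z_c = 2c/(γ√K_a) = 2×22.3/(19.1×0.6116) = 3.818 m.
σ_a at base = K_a γ H − 2c√K_a = 0.3741×19.1×9.3 − 2×22.3×0.6116 = 39.17 kPa.
P_a = ½ × 39.17 × (H − z_c) = 0.5×39.17×5.482 = 107.4 kN/m.

107 kN/m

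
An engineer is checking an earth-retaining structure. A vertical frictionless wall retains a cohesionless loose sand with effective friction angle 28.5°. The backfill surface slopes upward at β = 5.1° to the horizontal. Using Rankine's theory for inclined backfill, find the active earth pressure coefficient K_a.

K_a = cos β · (cos β − √(cos²β − cos²φ)) / (cos β + √(cos²β − cos²φ)).
cos β = 0.9960, cos φ = 0.8788, √(cos²β − cos²φ) = 0.4688.
K_a = 0.9960 × (0.9960 − 0.4688)/(0.9960 + 0.4688) = 0.3585.

0.359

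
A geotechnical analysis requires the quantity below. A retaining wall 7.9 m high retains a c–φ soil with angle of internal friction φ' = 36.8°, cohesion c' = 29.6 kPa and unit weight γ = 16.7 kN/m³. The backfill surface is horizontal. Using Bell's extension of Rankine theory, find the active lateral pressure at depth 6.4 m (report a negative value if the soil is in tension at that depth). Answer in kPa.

K_a = (1 − sin φ)/(1 + sin φ) = 0.2508.
σ_a = K_a γ z − 2c√K_a = 0.2508×16.7×6.4 − 2×29.6×0.5008 = -2.844 kPa.

-2.84 kPa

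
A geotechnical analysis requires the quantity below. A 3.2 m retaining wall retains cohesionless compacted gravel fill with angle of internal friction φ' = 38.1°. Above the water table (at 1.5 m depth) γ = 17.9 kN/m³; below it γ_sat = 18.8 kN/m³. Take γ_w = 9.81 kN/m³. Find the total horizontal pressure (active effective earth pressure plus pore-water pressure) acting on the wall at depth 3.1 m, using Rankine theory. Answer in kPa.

K_a = (1 − sin φ)/(1 + sin φ) = 0.2368.
γ' = 18.8 − 9.81 = 8.990 kN/m³.
Effective vertical stress at 3.1 m: σ'_v = 17.9×1.5 + 8.990×1.60 = 41.23 kPa.
σ'_h = K_a σ'_v = 0.2368 × 41.23 = 9.765 kPa; u = γ_w × 1.60 = 15.70 kPa.
Total σ_h = 9.765 + 15.70 = 25.46 kPa.

25.5 kPa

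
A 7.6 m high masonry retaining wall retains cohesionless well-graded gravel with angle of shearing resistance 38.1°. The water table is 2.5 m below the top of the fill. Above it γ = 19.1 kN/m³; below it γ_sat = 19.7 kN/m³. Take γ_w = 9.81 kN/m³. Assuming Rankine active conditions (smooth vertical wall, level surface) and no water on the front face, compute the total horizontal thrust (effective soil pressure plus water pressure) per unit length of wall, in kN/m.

230 kN/m

K_a = tan²(45° − φ/2) = 0.2368.
γ' = 19.7 − 9.81 = 9.890 kN/m³. Depth below WT = 5.1 m.
σ'_h at WT = K_a γ d_w = 11.31 kPa; at base = 11.31 + K_a γ' × 5.1 = 23.25 kPa.
P₁ (0–2.5 m) = ½×11.31×2.5 = 14.14. P₂ (2.5–7.6 m) = ½(11.31+23.25)×5.1 = 88.14.
P_w = ½ γ_w h₂² = 0.5×9.81×5.1² = 127.6. Total = 14.14+88.14+127.6 = 229.9 kN/m.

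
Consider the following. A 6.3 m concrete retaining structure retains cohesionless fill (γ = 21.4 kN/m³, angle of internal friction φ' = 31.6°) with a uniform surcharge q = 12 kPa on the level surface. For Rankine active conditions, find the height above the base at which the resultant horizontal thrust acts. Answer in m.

2.26 m

K_a = 0.3123.
Triangular part P₁ = ½K_aγH² = 132.6 at H/3 = 2.100 m; rectangular part P₂ = K_a q H = 23.61 at H/2 = 3.150 m.
ȳ = (P₁·2.100 + P₂·3.150)/(P₁+P₂) = 2.259 m.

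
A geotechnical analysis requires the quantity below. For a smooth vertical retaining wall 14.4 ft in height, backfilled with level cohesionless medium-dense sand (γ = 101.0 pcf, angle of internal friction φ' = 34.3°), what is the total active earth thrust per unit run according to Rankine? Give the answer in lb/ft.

K_a = tan²(45° − φ/2) = 0.2792.
P_a = ½ K_a γ H² = 0.5 × 0.2792 × 101.0 × 14.4² = 2923 lb/ft.

2920 lb/ft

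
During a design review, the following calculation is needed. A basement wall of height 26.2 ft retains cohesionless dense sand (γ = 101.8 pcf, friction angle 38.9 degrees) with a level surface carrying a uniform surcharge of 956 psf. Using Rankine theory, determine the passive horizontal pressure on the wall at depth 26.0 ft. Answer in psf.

K_p = (1 + sin φ)/(1 − sin φ) = 4.376.
σ_v = γz + q = 101.8 × 26.0 + 956 = 3603 psf.
σ_h = K_p σ_v = 4.376 × 3603 = 15770 psf.

15800 psf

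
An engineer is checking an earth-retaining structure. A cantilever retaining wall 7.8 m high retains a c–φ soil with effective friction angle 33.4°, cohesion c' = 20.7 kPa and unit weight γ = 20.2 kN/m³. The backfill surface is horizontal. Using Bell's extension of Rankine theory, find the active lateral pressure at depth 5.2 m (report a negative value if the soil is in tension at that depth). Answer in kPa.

8.16 kPa

K_a = (1 − sin φ)/(1 + sin φ) = 0.2899.
σ_a = K_a γ z − 2c√K_a = 0.2899×20.2×5.2 − 2×20.7×0.5384 = 8.162 kPa.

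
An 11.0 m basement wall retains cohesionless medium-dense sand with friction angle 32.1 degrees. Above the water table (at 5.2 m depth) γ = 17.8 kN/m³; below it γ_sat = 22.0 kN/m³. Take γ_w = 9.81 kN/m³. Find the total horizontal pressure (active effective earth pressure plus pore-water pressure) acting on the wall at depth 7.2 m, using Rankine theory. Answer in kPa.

K_a = (1 − sin φ)/(1 + sin φ) = 0.3060.
γ' = 22.0 − 9.81 = 12.19 kN/m³.
Effective vertical stress at 7.2 m: σ'_v = 17.8×5.2 + 12.19×2.00 = 116.9 kPa.
σ'_h = K_a σ'_v = 0.3060 × 116.9 = 35.78 kPa; u = γ_w × 2.00 = 19.62 kPa.
Total σ_h = 35.78 + 19.62 = 55.40 kPa.

55.4 kPa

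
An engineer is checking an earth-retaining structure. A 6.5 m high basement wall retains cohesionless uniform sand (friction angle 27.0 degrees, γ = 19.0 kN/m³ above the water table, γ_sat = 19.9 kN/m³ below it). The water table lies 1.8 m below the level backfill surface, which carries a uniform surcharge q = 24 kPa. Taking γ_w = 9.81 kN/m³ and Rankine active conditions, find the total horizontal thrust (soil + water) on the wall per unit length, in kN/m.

281 kN/m

K_a = tan²(45° − φ/2) = 0.3755.
γ' = 19.9 − 9.81 = 10.09 kN/m³. h₂ = H − d_w = 4.7 m.
σ'_h: at surface K_a·q = 9.013; at WT K_a(q+γd_w) = 21.86; at base K_a(q+γd_w+γ'h₂) = 39.66 kPa.
P₁ = ½(9.013+21.86)×1.8 = 27.78; P₂ = ½(21.86+39.66)×4.7 = 144.6; P_w = ½γ_w h₂² = 108.4.
Total = 27.78+144.6+108.4 = 280.7 kN/m.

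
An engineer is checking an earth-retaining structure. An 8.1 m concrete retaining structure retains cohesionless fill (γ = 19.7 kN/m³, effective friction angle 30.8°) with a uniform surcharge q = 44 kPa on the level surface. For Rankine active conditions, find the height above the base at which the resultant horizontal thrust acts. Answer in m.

3.18 m

K_a = 0.3227.
Triangular part P₁ = ½K_aγH² = 208.6 at H/3 = 2.700 m; rectangular part P₂ = K_a q H = 115.0 at H/2 = 4.050 m.
ȳ = (P₁·2.700 + P₂·4.050)/(P₁+P₂) = 3.180 m.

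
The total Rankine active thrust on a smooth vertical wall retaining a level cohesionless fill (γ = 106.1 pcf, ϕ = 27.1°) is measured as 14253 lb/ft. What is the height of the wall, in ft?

26.8 ft

K_a = 0.3741. P_a = ½ K_a γ H² ⇒ H = √(2P_a/(K_a γ)).
H = √(2×14253/(0.3741×106.1)) = 26.80 ft.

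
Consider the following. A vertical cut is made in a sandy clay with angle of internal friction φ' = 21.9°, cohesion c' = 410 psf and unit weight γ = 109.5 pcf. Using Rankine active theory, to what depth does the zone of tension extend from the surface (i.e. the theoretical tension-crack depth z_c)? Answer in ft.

K_a = tan²(45° − 21.9°/2) = 0.4567; √K_a = 0.6758.
The active pressure is zero where K_a γ z = 2c√K_a, so z_c = 2c/(γ√K_a) = 2×410/(109.5×0.6758) = 11.08 ft.

11.1 ft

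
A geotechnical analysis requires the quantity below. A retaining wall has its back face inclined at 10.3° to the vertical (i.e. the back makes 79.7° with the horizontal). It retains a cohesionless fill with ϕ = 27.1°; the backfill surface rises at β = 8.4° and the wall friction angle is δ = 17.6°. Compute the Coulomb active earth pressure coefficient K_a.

K_a = sin²(α+φ) / [sin²α · sin(α−δ) · (1 + √{sin(φ+δ)sin(φ−β) / (sin(α−δ)sin(α+β))})²].
With α = 79.7°, φ = 27.1°, δ = 17.6°, β = 8.4°: K_a = 0.4728.

0.473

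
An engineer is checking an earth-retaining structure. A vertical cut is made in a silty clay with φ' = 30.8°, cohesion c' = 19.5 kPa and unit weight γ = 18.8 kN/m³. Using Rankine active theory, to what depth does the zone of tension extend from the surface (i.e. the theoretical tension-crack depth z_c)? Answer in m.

K_a = tan²(45° − 30.8°/2) = 0.3227; √K_a = 0.5681.
The active pressure is zero where K_a γ z = 2c√K_a, so z_c = 2c/(γ√K_a) = 2×19.5/(18.8×0.5681) = 3.652 m.

3.65 m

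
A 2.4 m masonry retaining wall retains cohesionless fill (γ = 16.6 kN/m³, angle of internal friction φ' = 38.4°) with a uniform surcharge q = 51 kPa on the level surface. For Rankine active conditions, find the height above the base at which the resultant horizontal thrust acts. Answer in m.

1.09 m

K_a = 0.2337.
Triangular part P₁ = ½K_aγH² = 11.17 at H/3 = 0.8000 m; rectangular part P₂ = K_a q H = 28.60 at H/2 = 1.200 m.
ȳ = (P₁·0.8000 + P₂·1.200)/(P₁+P₂) = 1.088 m.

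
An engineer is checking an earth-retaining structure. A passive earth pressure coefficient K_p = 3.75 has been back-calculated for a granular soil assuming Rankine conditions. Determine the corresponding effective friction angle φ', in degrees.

35.4°

K_p = (1+sin φ)/(1−sin φ) ⇒ sin φ = (K_p − 1)/(K_p + 1) = 0.5789.
φ = arcsin(0.5789) = 35.38°.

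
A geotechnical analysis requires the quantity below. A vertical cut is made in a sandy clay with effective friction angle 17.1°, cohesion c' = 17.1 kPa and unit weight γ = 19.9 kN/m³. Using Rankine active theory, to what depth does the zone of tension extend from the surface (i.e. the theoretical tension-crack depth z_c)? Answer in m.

K_a = tan²(45° − 17.1°/2) = 0.5455; √K_a = 0.7386.
The active pressure is zero where K_a γ z = 2c√K_a, so z_c = 2c/(γ√K_a) = 2×17.1/(19.9×0.7386) = 2.327 m.

2.33 m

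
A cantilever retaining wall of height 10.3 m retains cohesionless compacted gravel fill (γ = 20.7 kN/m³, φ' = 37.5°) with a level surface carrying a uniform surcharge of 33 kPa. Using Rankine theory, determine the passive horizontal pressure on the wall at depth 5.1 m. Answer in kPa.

570 kPa

K_p = (1 + sin φ)/(1 − sin φ) = 4.112.
σ_v = γz + q = 20.7 × 5.1 + 33 = 138.6 kPa.
σ_h = K_p σ_v = 4.112 × 138.6 = 569.8 kPa.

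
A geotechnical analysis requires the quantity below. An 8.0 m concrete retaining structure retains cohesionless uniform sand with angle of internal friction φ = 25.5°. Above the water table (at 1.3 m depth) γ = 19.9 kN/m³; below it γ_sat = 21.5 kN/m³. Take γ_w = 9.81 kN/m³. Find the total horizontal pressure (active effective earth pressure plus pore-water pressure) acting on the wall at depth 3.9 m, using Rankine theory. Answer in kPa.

47.9 kPa

K_a = (1 − sin φ)/(1 + sin φ) = 0.3981.
γ' = 21.5 − 9.81 = 11.69 kN/m³.
Effective vertical stress at 3.9 m: σ'_v = 19.9×1.3 + 11.69×2.60 = 56.26 kPa.
σ'_h = K_a σ'_v = 0.3981 × 56.26 = 22.40 kPa; u = γ_w × 2.60 = 25.51 kPa.
Total σ_h = 22.40 + 25.51 = 47.90 kPa.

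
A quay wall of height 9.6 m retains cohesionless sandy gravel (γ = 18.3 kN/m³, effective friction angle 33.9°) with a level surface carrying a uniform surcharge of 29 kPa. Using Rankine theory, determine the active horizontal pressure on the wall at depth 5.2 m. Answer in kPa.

35.2 kPa

K_a = (1 − sin φ)/(1 + sin φ) = 0.2839.
σ_v = γz + q = 18.3 × 5.2 + 29 = 124.2 kPa.
σ_h = K_a σ_v = 0.2839 × 124.2 = 35.25 kPa.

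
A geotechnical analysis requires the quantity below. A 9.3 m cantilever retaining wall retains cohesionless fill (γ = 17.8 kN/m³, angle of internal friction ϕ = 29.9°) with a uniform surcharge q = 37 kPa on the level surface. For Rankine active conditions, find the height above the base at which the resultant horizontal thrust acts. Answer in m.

3.58 m

K_a = 0.3347.
Triangular part P₁ = ½K_aγH² = 257.6 at H/3 = 3.100 m; rectangular part P₂ = K_a q H = 115.2 at H/2 = 4.650 m.
ȳ = (P₁·3.100 + P₂·4.650)/(P₁+P₂) = 3.579 m.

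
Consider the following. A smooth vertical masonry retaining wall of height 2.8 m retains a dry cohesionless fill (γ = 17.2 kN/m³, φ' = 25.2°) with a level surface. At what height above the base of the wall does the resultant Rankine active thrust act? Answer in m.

K_a = 0.4027.
The pressure distribution is triangular, so the resultant acts at H/3 above the base = 2.8/3 = 0.9333 m.

0.933 m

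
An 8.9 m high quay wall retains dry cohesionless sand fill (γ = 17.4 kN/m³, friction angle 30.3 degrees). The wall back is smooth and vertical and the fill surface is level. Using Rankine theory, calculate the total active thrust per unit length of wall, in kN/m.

227 kN/m

K_a = tan²(45° − φ/2) = 0.3293.
P_a = ½ K_a γ H² = 0.5 × 0.3293 × 17.4 × 8.9² = 226.9 kN/m.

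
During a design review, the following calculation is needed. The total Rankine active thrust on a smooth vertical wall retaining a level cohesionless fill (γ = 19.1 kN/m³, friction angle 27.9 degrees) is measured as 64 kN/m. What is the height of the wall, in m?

4.30 m

K_a = 0.3625. P_a = ½ K_a γ H² ⇒ H = √(2P_a/(K_a γ)).
H = √(2×64/(0.3625×19.1)) = 4.300 m.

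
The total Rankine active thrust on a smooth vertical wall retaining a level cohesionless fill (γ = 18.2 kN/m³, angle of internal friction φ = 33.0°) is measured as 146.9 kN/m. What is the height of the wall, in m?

7.40 m

K_a = 0.2948. P_a = ½ K_a γ H² ⇒ H = √(2P_a/(K_a γ)).
H = √(2×146.9/(0.2948×18.2)) = 7.400 m.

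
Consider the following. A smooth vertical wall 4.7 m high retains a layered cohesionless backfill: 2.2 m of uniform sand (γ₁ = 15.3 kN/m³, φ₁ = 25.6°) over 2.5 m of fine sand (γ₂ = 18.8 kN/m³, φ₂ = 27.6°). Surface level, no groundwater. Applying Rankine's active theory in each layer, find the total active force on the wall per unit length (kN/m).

K_a1 = tan²(45°−25.6°/2) = 0.3966; K_a2 = tan²(45°−27.6°/2) = 0.3668.
Layer 1: σ at base = K_a1 γ₁ h₁ = 13.35 kPa; P₁ = ½×13.35×2.2 = 14.68.
Layer 2: σ_v at top = γ₁h₁ = 33.66; σ_h top = K_a2×33.66 = 12.35; σ_h base = K_a2×(33.66+18.8×2.5) = 29.58.
P₂ = ½(12.35+29.58)×2.5 = 52.41. Total P_a = 14.68+52.41 = 67.10 kN/m.

67.1 kN/m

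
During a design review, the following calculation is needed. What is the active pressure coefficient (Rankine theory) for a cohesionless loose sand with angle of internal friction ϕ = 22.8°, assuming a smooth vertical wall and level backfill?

0.441

K_a = (1 − sin φ)/(1 + sin φ) = (1 − sin 22.8°)/(1 + sin 22.8°) = 0.4414.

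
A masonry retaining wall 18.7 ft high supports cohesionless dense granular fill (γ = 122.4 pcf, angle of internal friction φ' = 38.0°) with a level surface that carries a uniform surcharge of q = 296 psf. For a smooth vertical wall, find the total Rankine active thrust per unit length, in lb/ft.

K_a = tan²(45° − φ/2) = 0.2379.
Soil triangle: ½ K_a γ H² = 0.5×0.2379×122.4×18.7² = 5091 lb/ft.
Surcharge rectangle: K_a q H = 0.2379×296×18.7 = 1317 lb/ft.
Total = 5091 + 1317 = 6408 lb/ft.

6410 lb/ft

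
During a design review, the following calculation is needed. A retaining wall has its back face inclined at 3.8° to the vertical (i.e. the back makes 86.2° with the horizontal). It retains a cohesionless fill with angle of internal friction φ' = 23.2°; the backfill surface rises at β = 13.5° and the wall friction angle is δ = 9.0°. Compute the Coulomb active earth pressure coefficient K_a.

0.538

K_a = sin²(α+φ) / [sin²α · sin(α−δ) · (1 + √{sin(φ+δ)sin(φ−β) / (sin(α−δ)sin(α+β))})²].
With α = 86.2°, φ = 23.2°, δ = 9.0°, β = 13.5°: K_a = 0.5376.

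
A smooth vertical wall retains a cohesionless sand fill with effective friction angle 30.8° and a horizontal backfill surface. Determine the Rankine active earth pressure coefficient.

0.323

K_a = tan²(45° − φ/2) = tan²(29.60°) = 0.3227.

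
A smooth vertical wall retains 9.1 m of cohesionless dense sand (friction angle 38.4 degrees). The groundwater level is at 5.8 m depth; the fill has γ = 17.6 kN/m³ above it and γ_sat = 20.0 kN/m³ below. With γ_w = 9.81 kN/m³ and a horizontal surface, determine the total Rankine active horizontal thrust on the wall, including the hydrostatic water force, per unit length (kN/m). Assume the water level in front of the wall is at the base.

K_a = tan²(45° − φ/2) = 0.2337.
γ' = 20.0 − 9.81 = 10.19 kN/m³. Depth below WT = 3.3 m.
σ'_h at WT = K_a γ d_w = 23.86 kPa; at base = 23.86 + K_a γ' × 3.3 = 31.71 kPa.
P₁ (0–5.8 m) = ½×23.86×5.8 = 69.18. P₂ (5.8–9.1 m) = ½(23.86+31.71)×3.3 = 91.69.
P_w = ½ γ_w h₂² = 0.5×9.81×3.3² = 53.42. Total = 69.18+91.69+53.42 = 214.3 kN/m.

214 kN/m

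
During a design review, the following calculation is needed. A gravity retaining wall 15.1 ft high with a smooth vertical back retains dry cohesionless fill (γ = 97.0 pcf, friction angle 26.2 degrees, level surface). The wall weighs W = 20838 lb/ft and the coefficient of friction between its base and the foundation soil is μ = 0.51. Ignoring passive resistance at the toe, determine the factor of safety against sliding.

K_a = tan²(45° − 26.2°/2) = 0.3874.
P_a = ½K_aγH² = 0.5×0.3874×97.0×15.1² = 4284 lb/ft, acting at H/3 = 5.033 ft above the base.
FS_sliding = μW / P_a = 0.51×20838 / 4284 = 2.480.

2.48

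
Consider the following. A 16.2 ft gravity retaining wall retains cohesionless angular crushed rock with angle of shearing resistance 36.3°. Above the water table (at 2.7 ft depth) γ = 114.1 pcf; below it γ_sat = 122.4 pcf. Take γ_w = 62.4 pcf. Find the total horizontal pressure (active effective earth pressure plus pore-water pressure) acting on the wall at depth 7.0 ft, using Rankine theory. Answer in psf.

413 psf

K_a = (1 − sin φ)/(1 + sin φ) = 0.2563.
γ' = 122.4 − 62.4 = 60.00 pcf.
Effective vertical stress at 7.0 ft: σ'_v = 114.1×2.7 + 60.00×4.30 = 566.1 psf.
σ'_h = K_a σ'_v = 0.2563 × 566.1 = 145.1 psf; u = γ_w × 4.30 = 268.3 psf.
Total σ_h = 145.1 + 268.3 = 413.4 psf.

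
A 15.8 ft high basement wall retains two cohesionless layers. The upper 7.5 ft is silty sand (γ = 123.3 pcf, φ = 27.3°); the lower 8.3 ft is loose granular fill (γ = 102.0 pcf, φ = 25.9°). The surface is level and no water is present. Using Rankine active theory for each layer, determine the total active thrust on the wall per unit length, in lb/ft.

5670 lb/ft

K_a1 = tan²(45°−27.3°/2) = 0.3711; K_a2 = tan²(45°−25.9°/2) = 0.3920.
Layer 1: σ at base = K_a1 γ₁ h₁ = 343.2 psf; P₁ = ½×343.2×7.5 = 1287.
Layer 2: σ_v at top = γ₁h₁ = 924.8; σ_h top = K_a2×924.8 = 362.5; σ_h base = K_a2×(924.8+102.0×8.3) = 694.3.
P₂ = ½(362.5+694.3)×8.3 = 4386. Total P_a = 1287+4386 = 5673 lb/ft.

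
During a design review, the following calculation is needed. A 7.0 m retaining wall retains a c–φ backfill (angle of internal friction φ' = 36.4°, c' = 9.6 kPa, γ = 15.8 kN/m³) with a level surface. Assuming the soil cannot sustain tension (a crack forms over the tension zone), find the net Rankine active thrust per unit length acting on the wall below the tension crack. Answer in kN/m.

42.5 kN/m

K_a = 0.2552; √K_a = 0.5051.
Tension-crack depth z_c = 2c/(γ√K_a) = 2×9.6/(15.8×0.5051) = 2.406 m.
σ_a at base = K_a γ H − 2c√K_a = 0.2552×15.8×7.0 − 2×9.6×0.5051 = 18.52 kPa.
P_a = ½ × 18.52 × (H − z_c) = 0.5×18.52×4.594 = 42.55 kN/m.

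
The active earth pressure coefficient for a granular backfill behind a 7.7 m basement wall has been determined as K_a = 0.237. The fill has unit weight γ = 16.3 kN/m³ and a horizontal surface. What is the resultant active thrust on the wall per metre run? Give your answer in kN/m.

P = ½ K_a γ H² = 0.5 × 0.237 × 16.3 × 7.7² = 114.5 kN/m.

115 kN/m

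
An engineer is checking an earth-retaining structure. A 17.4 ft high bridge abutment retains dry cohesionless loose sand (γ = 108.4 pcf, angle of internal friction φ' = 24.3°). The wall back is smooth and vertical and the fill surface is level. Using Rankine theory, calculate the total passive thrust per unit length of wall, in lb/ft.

39400 lb/ft

K_p = tan²(45° + φ/2) = 2.399.
P_p = ½ K_p γ H² = 0.5 × 2.399 × 108.4 × 17.4² = 39360 lb/ft.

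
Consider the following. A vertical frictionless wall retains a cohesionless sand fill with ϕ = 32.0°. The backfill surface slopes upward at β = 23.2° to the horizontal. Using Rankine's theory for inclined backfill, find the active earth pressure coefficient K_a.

K_a = cos β · (cos β − √(cos²β − cos²φ)) / (cos β + √(cos²β − cos²φ)).
cos β = 0.9191, cos φ = 0.8480, √(cos²β − cos²φ) = 0.3544.
K_a = 0.9191 × (0.9191 − 0.3544)/(0.9191 + 0.3544) = 0.4075.

0.408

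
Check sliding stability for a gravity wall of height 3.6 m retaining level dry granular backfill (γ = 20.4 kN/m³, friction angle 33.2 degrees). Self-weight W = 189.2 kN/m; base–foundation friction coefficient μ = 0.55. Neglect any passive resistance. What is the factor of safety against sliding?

2.69

K_a = tan²(45° − 33.2°/2) = 0.2924.
P_a = ½K_aγH² = 0.5×0.2924×20.4×3.6² = 38.65 kN/m, acting at H/3 = 1.200 m above the base.
FS_sliding = μW / P_a = 0.55×189.2 / 38.65 = 2.693.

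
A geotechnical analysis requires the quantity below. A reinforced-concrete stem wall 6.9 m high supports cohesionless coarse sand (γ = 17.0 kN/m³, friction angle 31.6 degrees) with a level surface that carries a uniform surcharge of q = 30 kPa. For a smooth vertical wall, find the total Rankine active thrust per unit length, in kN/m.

191 kN/m

K_a = tan²(45° − φ/2) = 0.3123.
Soil triangle: ½ K_a γ H² = 0.5×0.3123×17.0×6.9² = 126.4 kN/m.
Surcharge rectangle: K_a q H = 0.3123×30×6.9 = 64.66 kN/m.
Total = 126.4 + 64.66 = 191.1 kN/m.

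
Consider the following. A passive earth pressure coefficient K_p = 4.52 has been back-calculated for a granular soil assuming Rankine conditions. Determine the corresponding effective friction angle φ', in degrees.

39.6°

K_p = (1+sin φ)/(1−sin φ) ⇒ sin φ = (K_p − 1)/(K_p + 1) = 0.6377.
φ = arcsin(0.6377) = 39.62°.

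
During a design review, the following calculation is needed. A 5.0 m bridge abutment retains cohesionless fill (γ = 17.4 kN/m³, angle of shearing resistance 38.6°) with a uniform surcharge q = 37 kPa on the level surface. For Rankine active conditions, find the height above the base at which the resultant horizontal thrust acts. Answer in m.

2.05 m

K_a = 0.2316.
Triangular part P₁ = ½K_aγH² = 50.38 at H/3 = 1.667 m; rectangular part P₂ = K_a q H = 42.85 at H/2 = 2.500 m.
ȳ = (P₁·1.667 + P₂·2.500)/(P₁+P₂) = 2.050 m.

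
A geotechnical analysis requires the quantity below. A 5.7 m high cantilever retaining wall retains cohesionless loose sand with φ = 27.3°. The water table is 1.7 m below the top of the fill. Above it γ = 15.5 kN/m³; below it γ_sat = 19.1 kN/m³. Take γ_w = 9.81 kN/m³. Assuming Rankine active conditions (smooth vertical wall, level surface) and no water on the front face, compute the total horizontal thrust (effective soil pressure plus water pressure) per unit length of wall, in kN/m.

K_a = tan²(45° − φ/2) = 0.3711.
γ' = 19.1 − 9.81 = 9.290 kN/m³. Depth below WT = 4.0 m.
σ'_h at WT = K_a γ d_w = 9.779 kPa; at base = 9.779 + K_a γ' × 4.0 = 23.57 kPa.
P₁ (0–1.7 m) = ½×9.779×1.7 = 8.312. P₂ (1.7–5.7 m) = ½(9.779+23.57)×4.0 = 66.70.
P_w = ½ γ_w h₂² = 0.5×9.81×4.0² = 78.48. Total = 8.312+66.70+78.48 = 153.5 kN/m.

153 kN/m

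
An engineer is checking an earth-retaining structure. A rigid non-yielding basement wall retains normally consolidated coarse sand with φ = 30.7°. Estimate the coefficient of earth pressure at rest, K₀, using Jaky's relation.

K₀ = 1 − sin φ' = 1 − sin 30.7° = 0.4895.

0.489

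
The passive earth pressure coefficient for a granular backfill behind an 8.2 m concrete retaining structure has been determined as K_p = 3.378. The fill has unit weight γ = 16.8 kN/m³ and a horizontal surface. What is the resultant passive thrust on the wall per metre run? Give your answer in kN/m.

P = ½ K_p γ H² = 0.5 × 3.378 × 16.8 × 8.2² = 1908 kN/m.

1910 kN/m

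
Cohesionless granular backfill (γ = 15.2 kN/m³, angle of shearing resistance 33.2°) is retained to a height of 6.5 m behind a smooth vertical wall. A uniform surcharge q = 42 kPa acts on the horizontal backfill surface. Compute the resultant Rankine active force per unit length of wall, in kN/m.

174 kN/m

K_a = tan²(45° − φ/2) = 0.2924.
Soil triangle: ½ K_a γ H² = 0.5×0.2924×15.2×6.5² = 93.87 kN/m.
Surcharge rectangle: K_a q H = 0.2924×42×6.5 = 79.81 kN/m.
Total = 93.87 + 79.81 = 173.7 kN/m.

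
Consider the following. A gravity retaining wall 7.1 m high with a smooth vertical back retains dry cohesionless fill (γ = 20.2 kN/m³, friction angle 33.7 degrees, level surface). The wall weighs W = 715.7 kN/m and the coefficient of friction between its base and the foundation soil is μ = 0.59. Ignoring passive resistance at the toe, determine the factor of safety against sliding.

K_a = tan²(45° − 33.7°/2) = 0.2863.
P_a = ½K_aγH² = 0.5×0.2863×20.2×7.1² = 145.8 kN/m, acting at H/3 = 2.367 m above the base.
FS_sliding = μW / P_a = 0.59×715.7 / 145.8 = 2.897.

2.90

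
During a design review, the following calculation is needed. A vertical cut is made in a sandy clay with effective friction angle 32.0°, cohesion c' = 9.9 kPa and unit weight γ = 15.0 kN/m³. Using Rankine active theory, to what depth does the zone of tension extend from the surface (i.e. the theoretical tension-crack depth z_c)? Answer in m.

K_a = tan²(45° − 32.0°/2) = 0.3073; √K_a = 0.5543.
The active pressure is zero where K_a γ z = 2c√K_a, so z_c = 2c/(γ√K_a) = 2×9.9/(15.0×0.5543) = 2.381 m.

2.38 m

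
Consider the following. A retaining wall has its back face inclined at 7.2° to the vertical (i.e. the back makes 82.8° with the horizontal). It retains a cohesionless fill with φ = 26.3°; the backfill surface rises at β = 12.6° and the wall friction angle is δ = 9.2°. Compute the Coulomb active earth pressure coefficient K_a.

K_a = sin²(α+φ) / [sin²α · sin(α−δ) · (1 + √{sin(φ+δ)sin(φ−β) / (sin(α−δ)sin(α+β))})²].
With α = 82.8°, φ = 26.3°, δ = 9.2°, β = 12.6°: K_a = 0.4969.

0.497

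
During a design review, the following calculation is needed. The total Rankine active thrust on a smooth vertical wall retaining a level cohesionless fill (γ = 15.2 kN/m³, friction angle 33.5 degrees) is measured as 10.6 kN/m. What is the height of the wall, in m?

2.20 m

K_a = 0.2887. P_a = ½ K_a γ H² ⇒ H = √(2P_a/(K_a γ)).
H = √(2×10.6/(0.2887×15.2)) = 2.198 m.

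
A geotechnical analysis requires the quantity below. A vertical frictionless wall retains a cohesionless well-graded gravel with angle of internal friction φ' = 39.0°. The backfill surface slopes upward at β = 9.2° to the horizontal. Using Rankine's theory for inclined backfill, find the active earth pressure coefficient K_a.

K_a = cos β · (cos β − √(cos²β − cos²φ)) / (cos β + √(cos²β − cos²φ)).
cos β = 0.9871, cos φ = 0.7771, √(cos²β − cos²φ) = 0.6087.
K_a = 0.9871 × (0.9871 − 0.6087)/(0.9871 + 0.6087) = 0.2341.

0.234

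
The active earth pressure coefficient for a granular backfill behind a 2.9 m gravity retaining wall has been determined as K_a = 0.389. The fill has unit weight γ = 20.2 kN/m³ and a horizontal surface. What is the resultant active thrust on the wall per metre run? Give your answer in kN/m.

33.0 kN/m

P = ½ K_a γ H² = 0.5 × 0.389 × 20.2 × 2.9² = 33.04 kN/m.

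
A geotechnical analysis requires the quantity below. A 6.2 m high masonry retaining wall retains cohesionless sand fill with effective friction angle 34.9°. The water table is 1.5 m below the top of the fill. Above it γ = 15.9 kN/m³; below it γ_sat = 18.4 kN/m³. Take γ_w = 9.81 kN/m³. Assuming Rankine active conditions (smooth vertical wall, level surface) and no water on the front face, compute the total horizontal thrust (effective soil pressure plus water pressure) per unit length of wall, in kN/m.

K_a = tan²(45° − φ/2) = 0.2721.
γ' = 18.4 − 9.81 = 8.590 kN/m³. Depth below WT = 4.7 m.
σ'_h at WT = K_a γ d_w = 6.491 kPa; at base = 6.491 + K_a γ' × 4.7 = 17.48 kPa.
P₁ (0–1.5 m) = ½×6.491×1.5 = 4.868. P₂ (1.5–6.2 m) = ½(6.491+17.48)×4.7 = 56.33.
P_w = ½ γ_w h₂² = 0.5×9.81×4.7² = 108.4. Total = 4.868+56.33+108.4 = 169.5 kN/m.

170 kN/m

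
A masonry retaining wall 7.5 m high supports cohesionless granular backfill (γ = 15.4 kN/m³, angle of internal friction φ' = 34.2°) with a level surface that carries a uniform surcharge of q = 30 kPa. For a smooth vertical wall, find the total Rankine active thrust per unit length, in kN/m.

K_a = tan²(45° − φ/2) = 0.2803.
Soil triangle: ½ K_a γ H² = 0.5×0.2803×15.4×7.5² = 121.4 kN/m.
Surcharge rectangle: K_a q H = 0.2803×30×7.5 = 63.08 kN/m.
Total = 121.4 + 63.08 = 184.5 kN/m.

184 kN/m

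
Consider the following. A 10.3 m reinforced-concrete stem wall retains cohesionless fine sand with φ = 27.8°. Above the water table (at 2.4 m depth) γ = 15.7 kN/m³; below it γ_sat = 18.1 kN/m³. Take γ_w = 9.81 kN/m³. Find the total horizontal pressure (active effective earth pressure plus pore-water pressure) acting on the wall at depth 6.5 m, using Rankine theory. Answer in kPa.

K_a = (1 − sin φ)/(1 + sin φ) = 0.3639.
γ' = 18.1 − 9.81 = 8.290 kN/m³.
Effective vertical stress at 6.5 m: σ'_v = 15.7×2.4 + 8.290×4.10 = 71.67 kPa.
σ'_h = K_a σ'_v = 0.3639 × 71.67 = 26.08 kPa; u = γ_w × 4.10 = 40.22 kPa.
Total σ_h = 26.08 + 40.22 = 66.30 kPa.

66.3 kPa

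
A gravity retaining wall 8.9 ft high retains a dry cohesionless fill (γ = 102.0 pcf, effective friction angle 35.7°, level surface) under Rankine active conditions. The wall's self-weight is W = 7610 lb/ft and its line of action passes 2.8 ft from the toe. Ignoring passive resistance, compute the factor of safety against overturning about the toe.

6.76

K_a = tan²(45° − 35.7°/2) = 0.2630.
P_a = ½K_aγH² = 0.5×0.2630×102.0×8.9² = 1062 lb/ft, acting at H/3 = 2.967 ft above the base.
Overturning moment M_o = P_a × H/3 = 1062 × 2.967 = 3152.
Resisting moment M_r = W × 2.8 = 7610 × 2.8 = 21310.
FS_overturning = M_r/M_o = 21310/3152 = 6.761.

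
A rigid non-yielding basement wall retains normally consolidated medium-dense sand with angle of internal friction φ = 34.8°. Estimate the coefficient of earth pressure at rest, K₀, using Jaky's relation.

0.429

K₀ = 1 − sin φ' = 1 − sin 34.8° = 0.4293.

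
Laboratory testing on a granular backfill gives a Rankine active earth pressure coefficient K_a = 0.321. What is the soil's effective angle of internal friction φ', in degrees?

30.9°

K_a = tan²(45° − φ/2) ⇒ 45° − φ/2 = arctan(√0.321) = 29.53°.
φ = 2(45° − 29.53°) = 30.93°.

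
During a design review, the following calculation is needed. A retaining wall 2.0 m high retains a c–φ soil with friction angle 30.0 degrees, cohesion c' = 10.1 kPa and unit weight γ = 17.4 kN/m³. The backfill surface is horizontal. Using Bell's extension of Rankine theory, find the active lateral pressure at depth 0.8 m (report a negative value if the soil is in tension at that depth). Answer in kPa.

-7.02 kPa

K_a = (1 − sin φ)/(1 + sin φ) = 0.3333.
σ_a = K_a γ z − 2c√K_a = 0.3333×17.4×0.8 − 2×10.1×0.5774 = -7.022 kPa.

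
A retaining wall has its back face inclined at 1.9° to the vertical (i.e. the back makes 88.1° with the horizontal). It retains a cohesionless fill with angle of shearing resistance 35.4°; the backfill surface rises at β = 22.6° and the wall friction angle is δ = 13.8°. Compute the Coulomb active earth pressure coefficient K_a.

0.353

K_a = sin²(α+φ) / [sin²α · sin(α−δ) · (1 + √{sin(φ+δ)sin(φ−β) / (sin(α−δ)sin(α+β))})²].
With α = 88.1°, φ = 35.4°, δ = 13.8°, β = 22.6°: K_a = 0.3529.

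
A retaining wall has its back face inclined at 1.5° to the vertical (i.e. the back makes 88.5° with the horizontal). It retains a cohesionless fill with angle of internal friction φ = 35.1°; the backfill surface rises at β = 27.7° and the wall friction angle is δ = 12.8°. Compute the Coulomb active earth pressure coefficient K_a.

K_a = sin²(α+φ) / [sin²α · sin(α−δ) · (1 + √{sin(φ+δ)sin(φ−β) / (sin(α−δ)sin(α+β))})²].
With α = 88.5°, φ = 35.1°, δ = 12.8°, β = 27.7°: K_a = 0.4041.

0.404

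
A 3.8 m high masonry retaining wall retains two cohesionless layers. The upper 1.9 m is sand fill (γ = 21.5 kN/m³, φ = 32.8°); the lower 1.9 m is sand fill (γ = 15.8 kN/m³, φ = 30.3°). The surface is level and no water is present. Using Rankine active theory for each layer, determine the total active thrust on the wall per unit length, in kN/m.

K_a1 = tan²(45°−32.8°/2) = 0.2973; K_a2 = tan²(45°−30.3°/2) = 0.3293.
Layer 1: σ at base = K_a1 γ₁ h₁ = 12.14 kPa; P₁ = ½×12.14×1.9 = 11.54.
Layer 2: σ_v at top = γ₁h₁ = 40.85; σ_h top = K_a2×40.85 = 13.45; σ_h base = K_a2×(40.85+15.8×1.9) = 23.34.
P₂ = ½(13.45+23.34)×1.9 = 34.95. Total P_a = 11.54+34.95 = 46.49 kN/m.

46.5 kN/m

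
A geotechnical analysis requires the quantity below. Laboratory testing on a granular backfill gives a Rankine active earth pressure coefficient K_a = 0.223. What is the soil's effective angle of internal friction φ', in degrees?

K_a = tan²(45° − φ/2) ⇒ 45° − φ/2 = arctan(√0.223) = 25.28°.
φ = 2(45° − 25.28°) = 39.44°.

39.4°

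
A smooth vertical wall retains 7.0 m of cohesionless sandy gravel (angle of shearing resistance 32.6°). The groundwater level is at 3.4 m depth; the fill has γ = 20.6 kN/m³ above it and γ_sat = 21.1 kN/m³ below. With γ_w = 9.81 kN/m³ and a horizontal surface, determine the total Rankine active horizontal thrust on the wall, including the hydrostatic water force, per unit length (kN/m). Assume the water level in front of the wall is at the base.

197 kN/m

K_a = tan²(45° − φ/2) = 0.2997.
γ' = 21.1 − 9.81 = 11.29 kN/m³. Depth below WT = 3.6 m.
σ'_h at WT = K_a γ d_w = 20.99 kPa; at base = 20.99 + K_a γ' × 3.6 = 33.18 kPa.
P₁ (0–3.4 m) = ½×20.99×3.4 = 35.69. P₂ (3.4–7.0 m) = ½(20.99+33.18)×3.6 = 97.51.
P_w = ½ γ_w h₂² = 0.5×9.81×3.6² = 63.57. Total = 35.69+97.51+63.57 = 196.8 kN/m.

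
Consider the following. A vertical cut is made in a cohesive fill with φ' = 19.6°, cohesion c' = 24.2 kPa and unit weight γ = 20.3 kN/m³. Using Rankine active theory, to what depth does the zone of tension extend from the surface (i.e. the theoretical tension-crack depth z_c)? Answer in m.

3.38 m

K_a = tan²(45° − 19.6°/2) = 0.4976; √K_a = 0.7054.
The active pressure is zero where K_a γ z = 2c√K_a, so z_c = 2c/(γ√K_a) = 2×24.2/(20.3×0.7054) = 3.380 m.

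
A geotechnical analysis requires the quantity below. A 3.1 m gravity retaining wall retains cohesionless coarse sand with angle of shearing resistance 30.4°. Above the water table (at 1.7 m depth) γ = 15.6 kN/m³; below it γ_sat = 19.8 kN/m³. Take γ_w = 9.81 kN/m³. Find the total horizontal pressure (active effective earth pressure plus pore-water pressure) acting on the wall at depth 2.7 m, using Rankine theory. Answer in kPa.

21.8 kPa

K_a = (1 − sin φ)/(1 + sin φ) = 0.3280.
γ' = 19.8 − 9.81 = 9.990 kN/m³.
Effective vertical stress at 2.7 m: σ'_v = 15.6×1.7 + 9.990×1.00 = 36.51 kPa.
σ'_h = K_a σ'_v = 0.3280 × 36.51 = 11.97 kPa; u = γ_w × 1.00 = 9.810 kPa.
Total σ_h = 11.97 + 9.810 = 21.78 kPa.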